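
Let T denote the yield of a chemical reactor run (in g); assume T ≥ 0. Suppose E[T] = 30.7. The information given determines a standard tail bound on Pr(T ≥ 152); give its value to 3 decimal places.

Only the mean of a non-negative variable is known, so Markov's inequality is the applicable tail bound.
Markov's inequality: for a non-negative random variable, Pr(T ≥ a) ≤ E[T]/a.
Here E[T] = 30.7 and a = 152, so the bound is 30.7/152 = 0.2020.

0.202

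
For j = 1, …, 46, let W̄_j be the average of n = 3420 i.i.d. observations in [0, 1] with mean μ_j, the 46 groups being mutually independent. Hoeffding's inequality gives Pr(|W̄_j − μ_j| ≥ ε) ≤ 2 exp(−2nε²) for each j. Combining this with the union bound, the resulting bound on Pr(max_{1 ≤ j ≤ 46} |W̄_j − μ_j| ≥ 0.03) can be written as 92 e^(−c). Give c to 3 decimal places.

Union bound over the 46 events: Pr(max_{1 ≤ j ≤ 46} |W̄_j − μ_j| ≥ 0.03) ≤ 46·2·exp(−2nε²) = 92 exp(−2·3420·0.03²).
So c = 2·3420·0.03² = 6.1560.

6.156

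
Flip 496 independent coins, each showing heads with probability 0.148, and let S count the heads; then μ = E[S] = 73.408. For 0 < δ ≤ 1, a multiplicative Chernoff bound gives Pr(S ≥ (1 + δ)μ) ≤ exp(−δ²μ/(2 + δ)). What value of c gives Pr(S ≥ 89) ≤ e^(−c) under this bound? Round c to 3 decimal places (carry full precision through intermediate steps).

1.497

Write 89 = (1 + δ)μ, so δ = 89/73.408 − 1 = 0.2124019…
Then the exponent is δ²μ/(2 + δ) = (89 − μ)² / (μ·(2 + δ)) = 1.496912.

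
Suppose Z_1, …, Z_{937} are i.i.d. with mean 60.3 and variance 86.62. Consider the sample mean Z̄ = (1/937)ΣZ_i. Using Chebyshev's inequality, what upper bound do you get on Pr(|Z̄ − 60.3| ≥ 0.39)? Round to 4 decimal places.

Var(Z̄) = Var(Z_i)/n = 86.62/937 = 0.092444.
Chebyshev: Pr(|Z̄ − 60.3| ≥ 0.39) ≤ Var(Z̄)/(0.39)² = 86.62/(937·0.39²) = 0.6078.

0.6078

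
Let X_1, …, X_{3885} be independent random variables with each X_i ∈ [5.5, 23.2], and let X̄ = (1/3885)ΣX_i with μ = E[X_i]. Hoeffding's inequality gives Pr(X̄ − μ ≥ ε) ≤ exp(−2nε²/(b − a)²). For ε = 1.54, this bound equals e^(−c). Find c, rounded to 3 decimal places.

58.819

c = 2nε²/(b − a)² = 2·3885·1.54² / 17.7² = 58.8188.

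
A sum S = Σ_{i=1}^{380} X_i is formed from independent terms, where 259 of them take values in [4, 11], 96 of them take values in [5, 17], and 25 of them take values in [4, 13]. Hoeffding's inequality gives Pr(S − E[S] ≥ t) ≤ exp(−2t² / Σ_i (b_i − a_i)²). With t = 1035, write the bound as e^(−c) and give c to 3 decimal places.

Σ(b_i − a_i)² = 259·7² + 96·12² + 25·9² = 28540.
c = 2t² / 28540 = 2·1035² / 28540 = 75.0683.

75.068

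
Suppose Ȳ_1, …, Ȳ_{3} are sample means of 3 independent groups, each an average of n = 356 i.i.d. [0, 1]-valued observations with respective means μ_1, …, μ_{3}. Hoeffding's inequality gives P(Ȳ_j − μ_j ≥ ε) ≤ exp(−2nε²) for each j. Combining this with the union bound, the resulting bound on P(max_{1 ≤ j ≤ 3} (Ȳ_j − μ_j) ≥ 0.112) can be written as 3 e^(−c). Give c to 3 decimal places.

Union bound over the 3 events: P(max_{1 ≤ j ≤ 3} (Ȳ_j − μ_j) ≥ 0.112) ≤ 3·exp(−2nε²) = 3 exp(−2·356·0.112²).
So c = 2·356·0.112² = 8.9313.

8.931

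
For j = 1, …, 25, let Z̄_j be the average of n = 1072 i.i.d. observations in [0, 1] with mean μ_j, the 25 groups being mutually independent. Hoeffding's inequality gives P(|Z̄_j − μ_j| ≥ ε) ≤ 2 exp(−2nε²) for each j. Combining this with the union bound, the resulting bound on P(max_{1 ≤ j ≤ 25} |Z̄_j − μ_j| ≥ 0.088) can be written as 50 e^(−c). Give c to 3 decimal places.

16.603

Union bound over the 25 events: P(max_{1 ≤ j ≤ 25} |Z̄_j − μ_j| ≥ 0.088) ≤ 25·2·exp(−2nε²) = 50 exp(−2·1072·0.088²).
So c = 2·1072·0.088² = 16.6031.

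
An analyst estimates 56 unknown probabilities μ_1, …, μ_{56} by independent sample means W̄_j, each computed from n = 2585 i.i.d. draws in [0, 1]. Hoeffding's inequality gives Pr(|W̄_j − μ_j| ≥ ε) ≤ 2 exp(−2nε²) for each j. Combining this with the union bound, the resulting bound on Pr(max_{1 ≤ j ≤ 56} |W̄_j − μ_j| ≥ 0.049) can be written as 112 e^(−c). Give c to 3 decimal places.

Union bound over the 56 events: Pr(max_{1 ≤ j ≤ 56} |W̄_j − μ_j| ≥ 0.049) ≤ 56·2·exp(−2nε²) = 112 exp(−2·2585·0.049²).
So c = 2·2585·0.049² = 12.4132.

12.413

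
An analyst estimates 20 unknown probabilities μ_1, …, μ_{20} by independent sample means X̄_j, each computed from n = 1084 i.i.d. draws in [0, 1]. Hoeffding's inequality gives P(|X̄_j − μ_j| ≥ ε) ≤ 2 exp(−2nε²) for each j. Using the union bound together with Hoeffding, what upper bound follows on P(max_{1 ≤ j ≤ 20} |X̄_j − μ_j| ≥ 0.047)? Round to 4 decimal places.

Per-experiment Hoeffding bound: 2·exp(−2·1084·0.047²) = 2·exp(−4.78911) = 0.01664.
Union bound over 20 events: 20·0.01664 = 0.33279.

0.3328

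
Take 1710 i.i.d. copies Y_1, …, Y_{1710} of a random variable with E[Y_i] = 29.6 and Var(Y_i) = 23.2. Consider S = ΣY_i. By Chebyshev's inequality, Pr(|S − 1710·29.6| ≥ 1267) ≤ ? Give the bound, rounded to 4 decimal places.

Var(S) = n·Var(Y_i) = 1710·23.2 = 39672.
Chebyshev: Pr(|S − 1710·29.6| ≥ 1267) ≤ Var(S)/1267² = 39672/1605289 = 0.0247.

0.0247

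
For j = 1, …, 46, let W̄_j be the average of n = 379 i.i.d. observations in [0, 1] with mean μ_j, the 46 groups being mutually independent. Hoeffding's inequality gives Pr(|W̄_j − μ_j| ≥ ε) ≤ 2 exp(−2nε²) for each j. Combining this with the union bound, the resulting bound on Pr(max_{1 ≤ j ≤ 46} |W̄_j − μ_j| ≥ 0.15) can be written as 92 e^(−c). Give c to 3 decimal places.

Union bound over the 46 events: Pr(max_{1 ≤ j ≤ 46} |W̄_j − μ_j| ≥ 0.15) ≤ 46·2·exp(−2nε²) = 92 exp(−2·379·0.15²).
So c = 2·379·0.15² = 17.0550.

17.055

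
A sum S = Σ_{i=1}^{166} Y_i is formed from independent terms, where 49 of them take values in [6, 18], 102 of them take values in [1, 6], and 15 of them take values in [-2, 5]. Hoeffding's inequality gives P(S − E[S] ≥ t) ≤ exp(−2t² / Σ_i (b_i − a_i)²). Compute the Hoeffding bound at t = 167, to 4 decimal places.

Σ(b_i − a_i)² = 49·12² + 102·5² + 15·7² = 10341.
Exponent = 2·167² / 10341 = 5.39387.
Bound = exp(−5.39387) = 0.00454.

0.0045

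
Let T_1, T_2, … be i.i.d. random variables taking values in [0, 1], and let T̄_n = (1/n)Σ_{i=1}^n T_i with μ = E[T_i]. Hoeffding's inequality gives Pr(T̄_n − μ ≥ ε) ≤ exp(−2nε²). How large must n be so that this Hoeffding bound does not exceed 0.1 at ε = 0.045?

Require exp(−2nε²) ≤ 0.1, i.e. 2nε² ≥ ln(1/0.1) = 2.302585.
So n ≥ 2.302585 / (2·0.045²) = 568.540.
The smallest integer n is 569.

569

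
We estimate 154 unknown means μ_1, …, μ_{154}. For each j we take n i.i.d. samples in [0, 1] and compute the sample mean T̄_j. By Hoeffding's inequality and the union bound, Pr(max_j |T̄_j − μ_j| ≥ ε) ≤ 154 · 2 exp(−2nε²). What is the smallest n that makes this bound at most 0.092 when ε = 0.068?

Need 2·154·exp(−2nε²) ≤ 0.092, i.e. exp(−2nε²) ≤ 0.092/308.
So 2nε² ≥ ln(308/0.092) = 8.116066.
Hence n ≥ 8.116066/(2·0.068²) = 877.602.
The smallest integer n is 878.

878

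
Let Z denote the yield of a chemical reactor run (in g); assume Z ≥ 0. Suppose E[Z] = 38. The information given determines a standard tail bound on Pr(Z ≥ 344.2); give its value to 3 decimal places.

0.110

Only the mean of a non-negative variable is known, so Markov's inequality is the applicable tail bound.
Markov's inequality: for a non-negative random variable, Pr(Z ≥ a) ≤ E[Z]/a.
Here E[Z] = 38 and a = 344.2, so the bound is 38/344.2 = 0.1104.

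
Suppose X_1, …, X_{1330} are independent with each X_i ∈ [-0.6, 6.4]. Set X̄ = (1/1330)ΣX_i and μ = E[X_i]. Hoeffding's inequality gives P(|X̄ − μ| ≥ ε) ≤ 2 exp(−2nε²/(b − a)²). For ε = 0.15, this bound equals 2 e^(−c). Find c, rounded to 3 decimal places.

c = 2nε²/(b − a)² = 2·1330·0.15² / 7² = 1.2214.

1.221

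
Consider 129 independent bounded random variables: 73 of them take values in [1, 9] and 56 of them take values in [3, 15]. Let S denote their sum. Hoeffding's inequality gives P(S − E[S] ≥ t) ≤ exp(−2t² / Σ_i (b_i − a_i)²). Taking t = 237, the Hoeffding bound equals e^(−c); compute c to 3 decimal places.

8.821

Σ(b_i − a_i)² = 73·8² + 56·12² = 12736.
c = 2t² / 12736 = 2·237² / 12736 = 8.8205.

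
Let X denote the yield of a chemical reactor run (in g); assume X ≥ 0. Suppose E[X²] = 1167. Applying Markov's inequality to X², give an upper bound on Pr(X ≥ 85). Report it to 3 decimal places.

0.162

Since X ≥ 0, the event {X ≥ 85} is the same as {X² ≥ 7225}.
Markov's inequality applied to X² gives Pr(X² ≥ 7225) ≤ E[X²]/7225 = 1167/7225 = 0.1615.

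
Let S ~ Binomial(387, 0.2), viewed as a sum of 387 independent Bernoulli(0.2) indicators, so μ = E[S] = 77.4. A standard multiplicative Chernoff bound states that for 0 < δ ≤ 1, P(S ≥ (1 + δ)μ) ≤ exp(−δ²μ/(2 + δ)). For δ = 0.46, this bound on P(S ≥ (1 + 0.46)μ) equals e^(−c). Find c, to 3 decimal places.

c = δ²μ/(2 + δ) = 0.46²·77.4/(2 + 0.46) = 6.6577.

6.658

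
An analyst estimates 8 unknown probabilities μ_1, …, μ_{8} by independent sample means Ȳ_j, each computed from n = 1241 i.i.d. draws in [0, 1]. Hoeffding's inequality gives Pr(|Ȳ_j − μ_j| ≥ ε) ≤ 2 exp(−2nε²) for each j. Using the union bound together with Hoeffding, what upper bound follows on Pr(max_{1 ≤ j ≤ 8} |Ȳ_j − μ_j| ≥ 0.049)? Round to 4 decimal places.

0.0413

Per-experiment Hoeffding bound: 2·exp(−2·1241·0.049²) = 2·exp(−5.95928) = 0.0051635.
Union bound over 8 events: 8·0.0051635 = 0.04131.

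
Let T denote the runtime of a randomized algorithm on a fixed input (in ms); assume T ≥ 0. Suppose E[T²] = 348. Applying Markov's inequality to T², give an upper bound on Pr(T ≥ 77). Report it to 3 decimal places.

Since T ≥ 0, the event {T ≥ 77} is the same as {T² ≥ 5929}.
Markov's inequality applied to T² gives Pr(T² ≥ 5929) ≤ E[T²]/5929 = 348/5929 = 0.0587.

0.059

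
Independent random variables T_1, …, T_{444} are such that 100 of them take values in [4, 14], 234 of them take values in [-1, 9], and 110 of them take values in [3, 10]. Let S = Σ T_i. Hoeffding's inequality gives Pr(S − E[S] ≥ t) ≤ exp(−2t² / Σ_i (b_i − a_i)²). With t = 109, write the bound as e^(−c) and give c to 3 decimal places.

0.613

Σ(b_i − a_i)² = 100·10² + 234·10² + 110·7² = 38790.
c = 2t² / 38790 = 2·109² / 38790 = 0.6126.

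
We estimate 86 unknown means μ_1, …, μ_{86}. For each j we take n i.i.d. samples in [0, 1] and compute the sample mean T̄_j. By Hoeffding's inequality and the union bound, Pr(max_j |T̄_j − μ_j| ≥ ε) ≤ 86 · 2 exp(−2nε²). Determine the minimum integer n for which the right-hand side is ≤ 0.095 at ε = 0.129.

226

Need 2·86·exp(−2nε²) ≤ 0.095, i.e. exp(−2nε²) ≤ 0.095/172.
So 2nε² ≥ ln(172/0.095) = 7.501373.
Hence n ≥ 7.501373/(2·0.129²) = 225.388.
The smallest integer n is 226.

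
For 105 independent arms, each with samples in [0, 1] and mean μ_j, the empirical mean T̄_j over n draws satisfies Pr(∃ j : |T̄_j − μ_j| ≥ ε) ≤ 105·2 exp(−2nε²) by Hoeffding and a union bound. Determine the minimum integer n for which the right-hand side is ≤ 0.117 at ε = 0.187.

108

Need 2·105·exp(−2nε²) ≤ 0.117, i.e. exp(−2nε²) ≤ 0.117/210.
So 2nε² ≥ ln(210/0.117) = 7.492689.
Hence n ≥ 7.492689/(2·0.187²) = 107.133.
The smallest integer n is 108.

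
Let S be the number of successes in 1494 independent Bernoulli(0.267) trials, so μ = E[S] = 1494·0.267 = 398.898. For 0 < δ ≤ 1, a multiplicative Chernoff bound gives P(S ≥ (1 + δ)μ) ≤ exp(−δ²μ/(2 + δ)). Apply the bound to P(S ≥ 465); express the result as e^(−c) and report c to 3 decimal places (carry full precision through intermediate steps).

Write 465 = (1 + δ)μ, so δ = 465/398.898 − 1 = 0.1657115…
Then the exponent is δ²μ/(2 + δ) = (465 − μ)² / (μ·(2 + δ)) = 5.057859.

5.058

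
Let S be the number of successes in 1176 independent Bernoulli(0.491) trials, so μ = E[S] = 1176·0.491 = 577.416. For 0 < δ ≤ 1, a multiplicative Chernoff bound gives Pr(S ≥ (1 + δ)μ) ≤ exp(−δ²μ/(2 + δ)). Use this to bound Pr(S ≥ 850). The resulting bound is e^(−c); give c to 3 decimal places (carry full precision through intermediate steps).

52.054

Write 850 = (1 + δ)μ, so δ = 850/577.416 − 1 = 0.4720756…
Then the exponent is δ²μ/(2 + δ) = (850 − μ)² / (μ·(2 + δ)) = 52.053527.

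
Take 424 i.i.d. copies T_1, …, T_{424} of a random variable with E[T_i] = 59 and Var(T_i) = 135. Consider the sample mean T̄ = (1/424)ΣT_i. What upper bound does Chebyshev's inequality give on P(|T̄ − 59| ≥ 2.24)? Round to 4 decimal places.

0.0635

Var(T̄) = Var(T_i)/n = 135/424 = 0.3184.
Chebyshev: P(|T̄ − 59| ≥ 2.24) ≤ Var(T̄)/(2.24)² = 135/(424·2.24²) = 0.0635.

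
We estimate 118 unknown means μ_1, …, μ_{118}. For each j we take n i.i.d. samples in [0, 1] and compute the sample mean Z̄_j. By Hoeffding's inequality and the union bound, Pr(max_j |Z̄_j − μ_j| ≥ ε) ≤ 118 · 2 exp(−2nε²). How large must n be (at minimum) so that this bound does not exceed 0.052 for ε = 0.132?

242

Need 2·118·exp(−2nε²) ≤ 0.052, i.e. exp(−2nε²) ≤ 0.052/236.
So 2nε² ≥ ln(236/0.052) = 8.420343.
Hence n ≥ 8.420343/(2·0.132²) = 241.631.
The smallest integer n is 242.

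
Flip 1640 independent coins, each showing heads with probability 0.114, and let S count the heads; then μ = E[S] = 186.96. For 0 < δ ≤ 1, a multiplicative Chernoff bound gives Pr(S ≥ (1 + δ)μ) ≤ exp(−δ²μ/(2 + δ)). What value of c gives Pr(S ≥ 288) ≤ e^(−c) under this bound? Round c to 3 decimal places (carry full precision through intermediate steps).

21.495

Write 288 = (1 + δ)μ, so δ = 288/186.96 − 1 = 0.5404365…
Then the exponent is δ²μ/(2 + δ) = (288 − μ)² / (μ·(2 + δ)) = 21.494613.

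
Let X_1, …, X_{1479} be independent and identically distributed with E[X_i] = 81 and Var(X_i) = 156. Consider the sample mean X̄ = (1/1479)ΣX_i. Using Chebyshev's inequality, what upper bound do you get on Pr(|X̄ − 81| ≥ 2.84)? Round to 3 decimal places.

0.013

Var(X̄) = Var(X_i)/n = 156/1479 = 0.10548.
Chebyshev: Pr(|X̄ − 81| ≥ 2.84) ≤ Var(X̄)/(2.84)² = 156/(1479·2.84²) = 0.0131.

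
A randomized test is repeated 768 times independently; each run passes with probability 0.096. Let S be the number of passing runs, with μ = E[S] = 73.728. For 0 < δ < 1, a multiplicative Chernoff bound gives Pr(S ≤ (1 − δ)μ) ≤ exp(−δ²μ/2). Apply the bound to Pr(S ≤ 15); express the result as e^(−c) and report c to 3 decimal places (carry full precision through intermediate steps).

23.390

Write 15 = (1 − δ)μ, so δ = 1 − 15/73.728 = 0.7965495…
Then the exponent is δ²μ/2 = (μ − 15)²/(2μ) = 23.389879.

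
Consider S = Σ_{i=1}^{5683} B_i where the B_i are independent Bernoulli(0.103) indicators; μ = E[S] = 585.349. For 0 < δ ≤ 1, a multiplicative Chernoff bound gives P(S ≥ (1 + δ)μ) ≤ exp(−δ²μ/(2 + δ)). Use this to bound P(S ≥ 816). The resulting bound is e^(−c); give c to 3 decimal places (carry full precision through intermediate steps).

Write 816 = (1 + δ)μ, so δ = 816/585.349 − 1 = 0.3940401…
Then the exponent is δ²μ/(2 + δ) = (816 − μ)² / (μ·(2 + δ)) = 37.963337.

37.963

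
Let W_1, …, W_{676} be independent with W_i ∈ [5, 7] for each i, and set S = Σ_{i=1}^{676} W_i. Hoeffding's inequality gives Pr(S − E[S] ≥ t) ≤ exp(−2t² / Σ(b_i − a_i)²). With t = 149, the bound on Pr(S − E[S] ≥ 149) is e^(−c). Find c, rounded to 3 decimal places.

Σ(b_i − a_i)² = 676·(2)² = 2704.
c = 2t²/2704 = 2·149²/2704 = 16.4209.

16.421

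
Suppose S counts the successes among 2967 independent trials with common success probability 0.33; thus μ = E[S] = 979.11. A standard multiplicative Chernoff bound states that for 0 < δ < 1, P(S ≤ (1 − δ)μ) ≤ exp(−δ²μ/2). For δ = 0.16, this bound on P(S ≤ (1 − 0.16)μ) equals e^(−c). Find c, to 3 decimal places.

c = δ²μ/2 = 0.16²·979.11/2 = 12.5326.

12.533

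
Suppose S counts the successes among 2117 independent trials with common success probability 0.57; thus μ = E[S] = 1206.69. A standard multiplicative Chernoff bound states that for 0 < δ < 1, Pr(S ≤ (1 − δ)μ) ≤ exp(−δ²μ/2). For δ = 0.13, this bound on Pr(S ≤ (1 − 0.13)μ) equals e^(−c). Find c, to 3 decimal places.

10.197

c = δ²μ/2 = 0.13²·1206.69/2 = 10.1965.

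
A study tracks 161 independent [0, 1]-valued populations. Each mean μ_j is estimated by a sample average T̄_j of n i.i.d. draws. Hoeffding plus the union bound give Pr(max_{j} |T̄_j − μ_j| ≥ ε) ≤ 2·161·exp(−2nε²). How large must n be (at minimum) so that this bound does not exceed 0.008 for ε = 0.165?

195

Need 2·161·exp(−2nε²) ≤ 0.008, i.e. exp(−2nε²) ≤ 0.008/322.
So 2nε² ≥ ln(322/0.008) = 10.602865.
Hence n ≥ 10.602865/(2·0.165²) = 194.727.
The smallest integer n is 195.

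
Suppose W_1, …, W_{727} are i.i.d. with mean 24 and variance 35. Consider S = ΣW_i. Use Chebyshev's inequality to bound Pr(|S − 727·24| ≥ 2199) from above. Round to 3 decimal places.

Var(S) = n·Var(W_i) = 727·35 = 25445.
Chebyshev: Pr(|S − 727·24| ≥ 2199) ≤ Var(S)/2199² = 25445/4835601 = 0.0053.

0.005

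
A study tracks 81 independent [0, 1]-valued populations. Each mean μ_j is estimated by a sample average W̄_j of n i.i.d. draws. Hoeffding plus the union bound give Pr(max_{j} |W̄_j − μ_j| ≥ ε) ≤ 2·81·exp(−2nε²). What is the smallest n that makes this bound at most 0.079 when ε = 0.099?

Need 2·81·exp(−2nε²) ≤ 0.079, i.e. exp(−2nε²) ≤ 0.079/162.
So 2nε² ≥ ln(162/0.079) = 7.625904.
Hence n ≥ 7.625904/(2·0.099²) = 389.037.
The smallest integer n is 390.

390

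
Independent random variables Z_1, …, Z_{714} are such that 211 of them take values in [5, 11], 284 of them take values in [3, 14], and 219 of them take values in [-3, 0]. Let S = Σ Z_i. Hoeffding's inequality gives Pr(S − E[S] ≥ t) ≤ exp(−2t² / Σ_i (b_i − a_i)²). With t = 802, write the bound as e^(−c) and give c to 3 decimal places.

29.282

Σ(b_i − a_i)² = 211·6² + 284·11² + 219·3² = 43931.
c = 2t² / 43931 = 2·802² / 43931 = 29.2825.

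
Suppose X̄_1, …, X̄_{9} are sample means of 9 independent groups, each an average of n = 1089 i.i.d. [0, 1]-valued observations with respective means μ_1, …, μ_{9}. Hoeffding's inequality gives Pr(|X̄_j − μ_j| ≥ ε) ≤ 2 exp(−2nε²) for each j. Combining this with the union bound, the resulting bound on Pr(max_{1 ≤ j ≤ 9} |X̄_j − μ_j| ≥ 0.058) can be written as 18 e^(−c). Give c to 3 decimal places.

7.327

Union bound over the 9 events: Pr(max_{1 ≤ j ≤ 9} |X̄_j − μ_j| ≥ 0.058) ≤ 9·2·exp(−2nε²) = 18 exp(−2·1089·0.058²).
So c = 2·1089·0.058² = 7.3268.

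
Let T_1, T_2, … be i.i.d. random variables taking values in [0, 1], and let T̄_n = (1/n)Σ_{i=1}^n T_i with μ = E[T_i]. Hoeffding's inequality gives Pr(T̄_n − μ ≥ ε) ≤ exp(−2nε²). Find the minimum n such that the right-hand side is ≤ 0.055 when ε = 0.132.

84

Require exp(−2nε²) ≤ 0.055, i.e. 2nε² ≥ ln(1/0.055) = 2.900422.
So n ≥ 2.900422 / (2·0.132²) = 83.231.
The smallest integer n is 84.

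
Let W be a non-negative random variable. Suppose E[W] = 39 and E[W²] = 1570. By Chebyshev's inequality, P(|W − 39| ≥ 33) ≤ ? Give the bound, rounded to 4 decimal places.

Var(W) = E[W²] − (E[W])² = 1570 − 1521 = 49.
Chebyshev's inequality: P(|W − μ| ≥ t) ≤ Var(W)/t² = 49/1089 = 0.0450.

0.0450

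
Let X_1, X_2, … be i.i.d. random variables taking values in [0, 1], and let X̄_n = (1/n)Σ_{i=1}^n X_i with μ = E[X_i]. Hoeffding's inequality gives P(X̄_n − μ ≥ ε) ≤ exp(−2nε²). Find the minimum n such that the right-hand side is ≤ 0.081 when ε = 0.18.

Require exp(−2nε²) ≤ 0.081, i.e. 2nε² ≥ ln(1/0.081) = 2.513306.
So n ≥ 2.513306 / (2·0.18²) = 38.786.
The smallest integer n is 39.

39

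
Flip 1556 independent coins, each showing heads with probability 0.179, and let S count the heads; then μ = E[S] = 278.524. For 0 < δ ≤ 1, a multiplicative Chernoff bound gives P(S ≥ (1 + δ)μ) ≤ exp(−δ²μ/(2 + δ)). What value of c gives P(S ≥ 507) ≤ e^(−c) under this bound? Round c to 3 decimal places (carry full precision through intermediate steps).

Write 507 = (1 + δ)μ, so δ = 507/278.524 − 1 = 0.8203099…
Then the exponent is δ²μ/(2 + δ) = (507 − μ)² / (μ·(2 + δ)) = 66.454090.

66.454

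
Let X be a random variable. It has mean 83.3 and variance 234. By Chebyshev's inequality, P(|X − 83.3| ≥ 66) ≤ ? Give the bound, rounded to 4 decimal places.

0.0537

Chebyshev: P(|X − μ| ≥ t) ≤ Var(X)/t².
Bound = 234 / 4356 = 0.0537.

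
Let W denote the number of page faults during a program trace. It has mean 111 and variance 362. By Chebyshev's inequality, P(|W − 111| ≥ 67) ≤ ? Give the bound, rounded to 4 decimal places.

0.0806

Chebyshev: P(|W − μ| ≥ t) ≤ Var(W)/t².
Bound = 362 / 4489 = 0.0806.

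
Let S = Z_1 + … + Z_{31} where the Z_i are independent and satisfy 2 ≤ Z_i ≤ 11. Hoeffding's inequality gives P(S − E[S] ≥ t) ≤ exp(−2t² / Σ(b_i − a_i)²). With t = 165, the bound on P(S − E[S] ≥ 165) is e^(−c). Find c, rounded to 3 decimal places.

21.685

Σ(b_i − a_i)² = 31·(9)² = 2511.
c = 2t²/2511 = 2·165²/2511 = 21.6846.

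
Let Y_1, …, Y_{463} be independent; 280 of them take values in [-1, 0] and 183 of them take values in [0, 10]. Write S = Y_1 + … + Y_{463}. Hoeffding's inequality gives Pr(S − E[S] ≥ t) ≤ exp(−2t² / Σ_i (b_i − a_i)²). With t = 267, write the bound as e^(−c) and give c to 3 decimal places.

Σ(b_i − a_i)² = 280·1² + 183·10² = 18580.
c = 2t² / 18580 = 2·267² / 18580 = 7.6737.

7.674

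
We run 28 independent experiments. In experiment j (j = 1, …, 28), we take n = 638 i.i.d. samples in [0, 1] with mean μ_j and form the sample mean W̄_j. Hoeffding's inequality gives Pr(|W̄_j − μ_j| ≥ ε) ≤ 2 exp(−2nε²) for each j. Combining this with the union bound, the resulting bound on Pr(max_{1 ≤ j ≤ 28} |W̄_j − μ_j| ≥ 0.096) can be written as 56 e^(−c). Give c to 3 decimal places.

Union bound over the 28 events: Pr(max_{1 ≤ j ≤ 28} |W̄_j − μ_j| ≥ 0.096) ≤ 28·2·exp(−2nε²) = 56 exp(−2·638·0.096²).
So c = 2·638·0.096² = 11.7596.

11.760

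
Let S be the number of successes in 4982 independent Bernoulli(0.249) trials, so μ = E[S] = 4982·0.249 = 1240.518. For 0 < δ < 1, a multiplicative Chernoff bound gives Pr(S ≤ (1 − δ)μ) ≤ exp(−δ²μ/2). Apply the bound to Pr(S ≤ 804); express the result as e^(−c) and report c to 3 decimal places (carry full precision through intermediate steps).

Write 804 = (1 − δ)μ, so δ = 1 − 804/1240.518 = 0.3518836…
Then the exponent is δ²μ/2 = (μ − 804)²/(2μ) = 76.801773.

76.802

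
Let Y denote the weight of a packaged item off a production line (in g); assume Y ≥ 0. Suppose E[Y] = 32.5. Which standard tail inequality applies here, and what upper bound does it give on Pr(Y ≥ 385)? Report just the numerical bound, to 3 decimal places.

Only the mean of a non-negative variable is known, so Markov's inequality is the applicable tail bound.
Markov's inequality: for a non-negative random variable, Pr(Y ≥ a) ≤ E[Y]/a.
Here E[Y] = 32.5 and a = 385, so the bound is 32.5/385 = 0.0844.

0.084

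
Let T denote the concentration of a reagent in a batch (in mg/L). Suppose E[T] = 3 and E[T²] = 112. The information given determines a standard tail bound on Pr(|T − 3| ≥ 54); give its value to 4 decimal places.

The first two moments determine the variance, so Chebyshev's inequality is the sharpest standard bound available.
Var(T) = E[T²] − (E[T])² = 112 − 9 = 103.
Chebyshev's inequality: Pr(|T − μ| ≥ t) ≤ Var(T)/t² = 103/2916 = 0.0353.

0.0353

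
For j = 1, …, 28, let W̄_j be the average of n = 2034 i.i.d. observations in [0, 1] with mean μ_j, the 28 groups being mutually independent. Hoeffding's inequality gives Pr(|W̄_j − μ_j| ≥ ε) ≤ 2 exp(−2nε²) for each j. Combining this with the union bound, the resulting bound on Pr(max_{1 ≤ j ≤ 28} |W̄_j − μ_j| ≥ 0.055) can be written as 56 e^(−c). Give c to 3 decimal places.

Union bound over the 28 events: Pr(max_{1 ≤ j ≤ 28} |W̄_j − μ_j| ≥ 0.055) ≤ 28·2·exp(−2nε²) = 56 exp(−2·2034·0.055²).
So c = 2·2034·0.055² = 12.3057.

12.306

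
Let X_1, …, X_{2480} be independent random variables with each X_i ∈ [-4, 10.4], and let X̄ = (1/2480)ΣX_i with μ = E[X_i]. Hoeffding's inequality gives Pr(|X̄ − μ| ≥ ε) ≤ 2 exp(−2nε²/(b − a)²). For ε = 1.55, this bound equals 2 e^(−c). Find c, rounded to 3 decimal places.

57.467

c = 2nε²/(b − a)² = 2·2480·1.55² / 14.4² = 57.4672.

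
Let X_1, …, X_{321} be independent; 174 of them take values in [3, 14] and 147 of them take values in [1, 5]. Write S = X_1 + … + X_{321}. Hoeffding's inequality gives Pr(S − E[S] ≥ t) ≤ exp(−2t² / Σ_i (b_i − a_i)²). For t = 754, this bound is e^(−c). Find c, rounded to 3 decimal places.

Σ(b_i − a_i)² = 174·11² + 147·4² = 23406.
c = 2t² / 23406 = 2·754² / 23406 = 48.5787.

48.579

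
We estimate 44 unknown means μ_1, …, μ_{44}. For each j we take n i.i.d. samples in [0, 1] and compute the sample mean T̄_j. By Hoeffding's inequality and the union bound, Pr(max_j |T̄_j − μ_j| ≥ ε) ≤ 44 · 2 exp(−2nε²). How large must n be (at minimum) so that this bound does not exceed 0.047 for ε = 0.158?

Need 2·44·exp(−2nε²) ≤ 0.047, i.e. exp(−2nε²) ≤ 0.047/88.
So 2nε² ≥ ln(88/0.047) = 7.534944.
Hence n ≥ 7.534944/(2·0.158²) = 150.916.
The smallest integer n is 151.

151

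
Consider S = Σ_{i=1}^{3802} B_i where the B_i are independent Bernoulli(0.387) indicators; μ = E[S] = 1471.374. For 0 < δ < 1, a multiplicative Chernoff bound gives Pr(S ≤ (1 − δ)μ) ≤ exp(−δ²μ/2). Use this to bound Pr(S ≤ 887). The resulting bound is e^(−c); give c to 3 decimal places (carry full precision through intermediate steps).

116.046

Write 887 = (1 − δ)μ, so δ = 1 − 887/1471.374 = 0.3971621…
Then the exponent is δ²μ/2 = (μ − 887)²/(2μ) = 116.045605.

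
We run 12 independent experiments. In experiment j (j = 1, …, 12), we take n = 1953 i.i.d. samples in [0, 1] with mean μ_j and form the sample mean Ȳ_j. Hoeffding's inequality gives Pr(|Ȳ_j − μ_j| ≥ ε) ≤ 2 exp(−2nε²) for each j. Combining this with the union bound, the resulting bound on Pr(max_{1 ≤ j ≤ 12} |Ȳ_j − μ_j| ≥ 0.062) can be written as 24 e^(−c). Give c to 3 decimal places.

Union bound over the 12 events: Pr(max_{1 ≤ j ≤ 12} |Ȳ_j − μ_j| ≥ 0.062) ≤ 12·2·exp(−2nε²) = 24 exp(−2·1953·0.062²).
So c = 2·1953·0.062² = 15.0147.

15.015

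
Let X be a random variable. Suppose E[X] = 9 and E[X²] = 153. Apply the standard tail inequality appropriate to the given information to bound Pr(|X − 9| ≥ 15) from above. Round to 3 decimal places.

0.320

The first two moments determine the variance, so Chebyshev's inequality is the sharpest standard bound available.
Var(X) = E[X²] − (E[X])² = 153 − 81 = 72.
Chebyshev's inequality: Pr(|X − μ| ≥ t) ≤ Var(X)/t² = 72/225 = 0.3200.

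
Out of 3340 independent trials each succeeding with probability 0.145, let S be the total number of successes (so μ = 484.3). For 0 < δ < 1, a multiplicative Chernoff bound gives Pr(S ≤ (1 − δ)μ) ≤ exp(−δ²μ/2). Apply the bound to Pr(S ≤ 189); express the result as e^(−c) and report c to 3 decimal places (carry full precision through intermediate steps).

90.029

Write 189 = (1 − δ)μ, so δ = 1 − 189/484.3 = 0.609746…
Then the exponent is δ²μ/2 = (μ − 189)²/(2μ) = 90.029001.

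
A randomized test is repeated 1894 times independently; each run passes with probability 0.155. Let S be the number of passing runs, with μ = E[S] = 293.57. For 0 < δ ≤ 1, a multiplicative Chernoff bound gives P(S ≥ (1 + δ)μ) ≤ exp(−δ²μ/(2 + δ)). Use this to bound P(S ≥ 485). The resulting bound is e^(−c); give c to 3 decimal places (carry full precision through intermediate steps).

Write 485 = (1 + δ)μ, so δ = 485/293.57 − 1 = 0.6520762…
Then the exponent is δ²μ/(2 + δ) = (485 − μ)² / (μ·(2 + δ)) = 47.067630.

47.068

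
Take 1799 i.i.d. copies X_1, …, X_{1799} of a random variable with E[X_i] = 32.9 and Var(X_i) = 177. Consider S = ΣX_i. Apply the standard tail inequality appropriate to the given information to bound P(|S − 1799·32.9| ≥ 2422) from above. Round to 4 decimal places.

0.0543

With mean and variance of each term known, Chebyshev's inequality bounds the deviation of the sum (or sample mean).
Var(S) = n·Var(X_i) = 1799·177 = 318423.
Chebyshev: P(|S − 1799·32.9| ≥ 2422) ≤ Var(S)/2422² = 318423/5866084 = 0.0543.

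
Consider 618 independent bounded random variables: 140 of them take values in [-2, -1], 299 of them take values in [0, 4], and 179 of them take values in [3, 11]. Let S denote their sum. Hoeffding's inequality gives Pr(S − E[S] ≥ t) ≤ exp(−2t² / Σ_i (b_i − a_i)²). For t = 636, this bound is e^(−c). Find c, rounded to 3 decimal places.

Σ(b_i − a_i)² = 140·1² + 299·4² + 179·8² = 16380.
c = 2t² / 16380 = 2·636² / 16380 = 49.3890.

49.389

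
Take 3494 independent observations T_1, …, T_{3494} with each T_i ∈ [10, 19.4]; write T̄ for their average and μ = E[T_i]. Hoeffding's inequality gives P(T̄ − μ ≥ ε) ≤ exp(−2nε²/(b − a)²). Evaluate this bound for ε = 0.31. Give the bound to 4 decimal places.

Exponent: 2nε²/(b − a)² = 2·3494·0.31² / 9.4² = 7.60012.
Bound = exp(−7.60012) = 0.00050.

0.0005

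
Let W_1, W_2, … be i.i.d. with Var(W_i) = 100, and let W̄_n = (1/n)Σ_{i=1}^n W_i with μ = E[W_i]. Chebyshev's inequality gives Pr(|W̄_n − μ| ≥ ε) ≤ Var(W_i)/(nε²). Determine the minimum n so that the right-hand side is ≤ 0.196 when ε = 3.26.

Require 100/(n·3.26²) ≤ 0.196, i.e. n ≥ 100/(0.196·3.26²) = 48.007.
The smallest integer n is 49.

49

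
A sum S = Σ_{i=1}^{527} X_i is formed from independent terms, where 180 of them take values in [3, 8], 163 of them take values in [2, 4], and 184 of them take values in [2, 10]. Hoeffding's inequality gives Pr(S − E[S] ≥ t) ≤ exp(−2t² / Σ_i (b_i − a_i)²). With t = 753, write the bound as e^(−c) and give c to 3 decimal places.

66.991

Σ(b_i − a_i)² = 180·5² + 163·2² + 184·8² = 16928.
c = 2t² / 16928 = 2·753² / 16928 = 66.9907.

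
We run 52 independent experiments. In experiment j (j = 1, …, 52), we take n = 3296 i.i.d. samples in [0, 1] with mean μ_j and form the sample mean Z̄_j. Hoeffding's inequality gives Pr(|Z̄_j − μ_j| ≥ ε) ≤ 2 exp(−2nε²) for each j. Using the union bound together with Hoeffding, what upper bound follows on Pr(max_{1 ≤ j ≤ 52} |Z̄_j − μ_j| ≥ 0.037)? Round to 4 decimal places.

0.0125

Per-experiment Hoeffding bound: 2·exp(−2·3296·0.037²) = 2·exp(−9.02445) = 0.00024086.
Union bound over 52 events: 52·0.00024086 = 0.01252.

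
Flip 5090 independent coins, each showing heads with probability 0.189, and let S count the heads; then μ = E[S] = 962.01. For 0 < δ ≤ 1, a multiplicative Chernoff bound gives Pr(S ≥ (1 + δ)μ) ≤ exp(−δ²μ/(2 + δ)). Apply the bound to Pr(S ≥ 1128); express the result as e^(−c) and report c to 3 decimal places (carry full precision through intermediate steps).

13.183

Write 1128 = (1 + δ)μ, so δ = 1128/962.01 − 1 = 0.172545…
Then the exponent is δ²μ/(2 + δ) = (1128 − μ)² / (μ·(2 + δ)) = 13.183037.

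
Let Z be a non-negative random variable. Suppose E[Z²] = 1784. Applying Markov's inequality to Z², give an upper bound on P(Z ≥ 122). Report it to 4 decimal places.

0.1199

Since Z ≥ 0, the event {Z ≥ 122} is the same as {Z² ≥ 14884}.
Markov's inequality applied to Z² gives P(Z² ≥ 14884) ≤ E[Z²]/14884 = 1784/14884 = 0.1199.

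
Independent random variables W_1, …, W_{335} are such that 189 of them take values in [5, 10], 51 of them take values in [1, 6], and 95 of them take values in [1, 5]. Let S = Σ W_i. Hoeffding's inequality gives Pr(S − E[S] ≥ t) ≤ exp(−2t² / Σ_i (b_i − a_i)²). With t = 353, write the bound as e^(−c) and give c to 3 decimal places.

33.141

Σ(b_i − a_i)² = 189·5² + 51·5² + 95·4² = 7520.
c = 2t² / 7520 = 2·353² / 7520 = 33.1407.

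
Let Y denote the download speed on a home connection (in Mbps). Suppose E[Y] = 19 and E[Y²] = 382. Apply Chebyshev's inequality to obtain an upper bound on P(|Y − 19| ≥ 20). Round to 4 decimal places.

Var(Y) = E[Y²] − (E[Y])² = 382 − 361 = 21.
Chebyshev's inequality: P(|Y − μ| ≥ t) ≤ Var(Y)/t² = 21/400 = 0.0525.

0.0525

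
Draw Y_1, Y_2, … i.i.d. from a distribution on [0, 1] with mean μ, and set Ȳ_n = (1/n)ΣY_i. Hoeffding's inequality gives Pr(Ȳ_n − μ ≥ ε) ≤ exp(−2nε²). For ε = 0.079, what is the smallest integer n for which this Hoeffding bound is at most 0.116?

Require exp(−2nε²) ≤ 0.116, i.e. 2nε² ≥ ln(1/0.116) = 2.154165.
So n ≥ 2.154165 / (2·0.079²) = 172.582.
The smallest integer n is 173.

173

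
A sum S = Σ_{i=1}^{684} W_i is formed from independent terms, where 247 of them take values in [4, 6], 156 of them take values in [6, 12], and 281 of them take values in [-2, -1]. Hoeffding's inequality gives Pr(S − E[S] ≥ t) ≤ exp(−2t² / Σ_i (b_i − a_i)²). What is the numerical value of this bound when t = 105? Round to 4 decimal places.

0.0407

Σ(b_i − a_i)² = 247·2² + 156·6² + 281·1² = 6885.
Exponent = 2·105² / 6885 = 3.20261.
Bound = exp(−3.20261) = 0.04066.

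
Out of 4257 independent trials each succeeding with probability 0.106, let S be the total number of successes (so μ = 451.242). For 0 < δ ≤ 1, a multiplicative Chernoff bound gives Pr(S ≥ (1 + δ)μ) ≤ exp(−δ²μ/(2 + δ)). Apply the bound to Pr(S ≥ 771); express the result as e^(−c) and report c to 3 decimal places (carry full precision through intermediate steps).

83.654

Write 771 = (1 + δ)μ, so δ = 771/451.242 − 1 = 0.7086175…
Then the exponent is δ²μ/(2 + δ) = (771 − μ)² / (μ·(2 + δ)) = 83.653792.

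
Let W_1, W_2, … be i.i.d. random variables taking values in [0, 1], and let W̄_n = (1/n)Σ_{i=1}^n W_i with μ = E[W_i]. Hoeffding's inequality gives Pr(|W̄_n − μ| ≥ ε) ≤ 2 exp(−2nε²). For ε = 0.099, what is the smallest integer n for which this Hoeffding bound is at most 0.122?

Require 2·exp(−2nε²) ≤ 0.122, i.e. 2nε² ≥ ln(2/0.122) = 2.796881.
So n ≥ 2.796881 / (2·0.099²) = 142.683.
The smallest integer n is 143.

143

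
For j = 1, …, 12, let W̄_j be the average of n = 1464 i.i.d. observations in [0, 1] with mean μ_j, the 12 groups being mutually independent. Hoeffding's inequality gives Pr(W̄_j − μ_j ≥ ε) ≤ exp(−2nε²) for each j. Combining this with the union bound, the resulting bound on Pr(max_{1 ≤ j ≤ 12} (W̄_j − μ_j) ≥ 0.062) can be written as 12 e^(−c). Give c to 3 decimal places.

11.255

Union bound over the 12 events: Pr(max_{1 ≤ j ≤ 12} (W̄_j − μ_j) ≥ 0.062) ≤ 12·exp(−2nε²) = 12 exp(−2·1464·0.062²).
So c = 2·1464·0.062² = 11.2552.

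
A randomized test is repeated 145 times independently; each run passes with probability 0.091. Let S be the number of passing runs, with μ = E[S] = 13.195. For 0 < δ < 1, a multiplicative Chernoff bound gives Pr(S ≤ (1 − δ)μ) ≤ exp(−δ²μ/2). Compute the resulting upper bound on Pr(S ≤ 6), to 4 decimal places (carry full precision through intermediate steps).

Write 6 = (1 − δ)μ, so δ = 1 − 6/13.195 = 0.5452823…
Then the exponent is δ²μ/2 = (μ − 6)²/(2μ) = 1.961653.
Bound = exp(−1.961653) = 0.14063.

0.1406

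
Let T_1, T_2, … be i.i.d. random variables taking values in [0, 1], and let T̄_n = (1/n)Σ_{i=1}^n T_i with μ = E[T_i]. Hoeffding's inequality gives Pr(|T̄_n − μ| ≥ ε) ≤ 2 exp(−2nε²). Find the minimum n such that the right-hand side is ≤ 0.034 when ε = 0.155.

85

Require 2·exp(−2nε²) ≤ 0.034, i.e. 2nε² ≥ ln(2/0.034) = 4.074542.
So n ≥ 4.074542 / (2·0.155²) = 84.798.
The smallest integer n is 85.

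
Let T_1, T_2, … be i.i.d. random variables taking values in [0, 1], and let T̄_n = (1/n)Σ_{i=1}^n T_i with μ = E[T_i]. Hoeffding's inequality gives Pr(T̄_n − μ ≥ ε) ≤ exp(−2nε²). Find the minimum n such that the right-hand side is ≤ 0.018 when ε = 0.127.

Require exp(−2nε²) ≤ 0.018, i.e. 2nε² ≥ ln(1/0.018) = 4.017384.
So n ≥ 4.017384 / (2·0.127²) = 124.539.
The smallest integer n is 125.

125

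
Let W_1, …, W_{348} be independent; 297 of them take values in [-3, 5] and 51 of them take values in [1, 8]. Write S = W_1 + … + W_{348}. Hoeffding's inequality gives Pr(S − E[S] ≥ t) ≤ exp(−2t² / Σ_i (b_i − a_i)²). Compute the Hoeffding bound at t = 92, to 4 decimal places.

Σ(b_i − a_i)² = 297·8² + 51·7² = 21507.
Exponent = 2·92² / 21507 = 0.78709.
Bound = exp(−0.78709) = 0.45517.

0.4552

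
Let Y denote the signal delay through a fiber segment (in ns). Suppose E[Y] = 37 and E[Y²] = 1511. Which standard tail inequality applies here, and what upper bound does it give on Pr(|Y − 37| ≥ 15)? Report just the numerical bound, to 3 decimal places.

The first two moments determine the variance, so Chebyshev's inequality is the sharpest standard bound available.
Var(Y) = E[Y²] − (E[Y])² = 1511 − 1369 = 142.
Chebyshev's inequality: Pr(|Y − μ| ≥ t) ≤ Var(Y)/t² = 142/225 = 0.6311.

0.631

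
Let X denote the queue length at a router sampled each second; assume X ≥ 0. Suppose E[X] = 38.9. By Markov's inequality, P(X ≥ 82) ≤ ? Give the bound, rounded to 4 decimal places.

Markov's inequality: for a non-negative random variable, P(X ≥ a) ≤ E[X]/a.
Here E[X] = 38.9 and a = 82, so the bound is 38.9/82 = 0.4744.

0.4744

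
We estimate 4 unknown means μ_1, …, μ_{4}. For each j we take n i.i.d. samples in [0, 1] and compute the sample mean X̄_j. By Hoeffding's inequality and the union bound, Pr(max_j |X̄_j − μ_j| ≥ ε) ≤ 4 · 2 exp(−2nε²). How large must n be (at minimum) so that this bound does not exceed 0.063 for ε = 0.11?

Need 2·4·exp(−2nε²) ≤ 0.063, i.e. exp(−2nε²) ≤ 0.063/8.
So 2nε² ≥ ln(8/0.063) = 4.844062.
Hence n ≥ 4.844062/(2·0.11²) = 200.168.
The smallest integer n is 201.

201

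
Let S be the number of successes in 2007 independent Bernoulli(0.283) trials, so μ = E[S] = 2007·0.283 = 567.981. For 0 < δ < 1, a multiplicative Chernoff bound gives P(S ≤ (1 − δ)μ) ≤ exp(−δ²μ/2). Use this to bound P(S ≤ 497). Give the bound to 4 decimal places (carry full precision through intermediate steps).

0.0119

Write 497 = (1 − δ)μ, so δ = 1 − 497/567.981 = 0.1249707…
Then the exponent is δ²μ/2 = (μ − 497)²/(2μ) = 4.435274.
Bound = exp(−4.435274) = 0.01185.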